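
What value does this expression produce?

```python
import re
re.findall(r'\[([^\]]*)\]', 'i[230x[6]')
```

Scanning left to right: at [1:9] match '[230x[6]', group 1 = '230x[6'.
With a single group, `findall` returns only what that group captured — 1 item.

['230x[6']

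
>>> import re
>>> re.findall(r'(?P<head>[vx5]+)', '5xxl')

Because there's exactly one group, `findall` drops the full match and keeps group 1 from the one hit.

['5xx']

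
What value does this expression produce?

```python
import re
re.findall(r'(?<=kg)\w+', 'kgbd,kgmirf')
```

The `(?=…)`/`(?<=…)` assertion just peeks at neighbouring text; it doesn't advance the match position.
No capturing groups, so `findall` returns the 2 full match strings.

['bd', 'mirf']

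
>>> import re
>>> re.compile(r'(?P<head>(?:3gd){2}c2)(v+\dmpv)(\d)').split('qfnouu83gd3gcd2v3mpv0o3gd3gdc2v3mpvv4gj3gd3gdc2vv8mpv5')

Pattern: the literal '3gd' repeated 2 times, then the literal 'c2' (captured as 'head'); then one or more of a literal 'v', then a digit, then the literal 'mpv' (captured); then a digit (captured).
Matches to split on: at [39:54] → '3gd3gdc2vv8mpv5'.
The group in the pattern means `split` returns the separators' captures alongside the pieces.

['qfnouu83gd3gcd2v3mpv0o3gd3gdc2v3mpvv4gj', '3gd3gdc2', 'vv8mpv', '5', '']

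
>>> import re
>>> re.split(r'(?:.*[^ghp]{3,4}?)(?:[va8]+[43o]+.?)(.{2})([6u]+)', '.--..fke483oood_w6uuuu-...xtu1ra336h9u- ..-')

['', 'h9', 'u', '- ..-']

Pattern: zero or more of any character, then 3 to 4 of any character except [ghp] (lazy) (non-capturing group); then one or more of one of [va8], then one or more of one of [43o], then optionally any character (non-capturing group); then exactly 2 of any character (captured); then one or more of one of [6u] (captured).
Because the pattern has a capturing group, `split` also inserts each captured text between the pieces.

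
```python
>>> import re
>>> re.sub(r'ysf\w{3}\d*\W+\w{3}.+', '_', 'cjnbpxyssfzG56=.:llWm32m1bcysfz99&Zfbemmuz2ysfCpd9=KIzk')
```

'cjnbpxyssfzG56=.:llWm32m1bc_'

The pattern matches the literal 'ysf', then exactly 3 of a word character, then zero or more of a digit; then one or more of a non-word character, then exactly 3 of a word character, then one or more of any character.
`sub` substitutes '_' at each match site.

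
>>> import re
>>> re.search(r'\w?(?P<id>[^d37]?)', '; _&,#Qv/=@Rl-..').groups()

This matches optionally a word character; then optionally any character except [d37] (captured as 'id').
`search` walks the string left to right and returns the first match it finds.
The match spans [0:1] → ';'.
Captured: group 1 = ';'.

(';',)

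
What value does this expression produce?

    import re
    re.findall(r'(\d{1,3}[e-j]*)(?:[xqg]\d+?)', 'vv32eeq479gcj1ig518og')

['32ee', '1i']

This matches 1 to 3 of a digit, then zero or more of a character in [e-j] (captured); then one of [xqg], then one or more of a digit (lazy) (non-capturing group).
Matches: at [2:8] match '32eeq4', group 1 = '32ee'; at [13:17] match '1ig5', group 1 = '1i'.
`findall` collects group 1 from each match (2 total).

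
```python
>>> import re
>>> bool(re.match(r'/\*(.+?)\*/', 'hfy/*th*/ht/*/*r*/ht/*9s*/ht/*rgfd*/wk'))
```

False

`re.match` only tries the pattern at the start of the string.
Here position 0 doesn't satisfy it, so the call returns None, and `bool(None)` is False.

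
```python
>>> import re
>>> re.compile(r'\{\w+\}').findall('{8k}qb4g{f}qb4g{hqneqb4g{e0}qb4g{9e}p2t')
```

Matches: at [0:4] → '{8k}'; at [8:11] → '{f}'; at [24:28] → '{e0}'; at [32:36] → '{9e}'.
`findall` yields the raw match text (4 of them) because the pattern has no groups.

['{8k}', '{f}', '{e0}', '{9e}']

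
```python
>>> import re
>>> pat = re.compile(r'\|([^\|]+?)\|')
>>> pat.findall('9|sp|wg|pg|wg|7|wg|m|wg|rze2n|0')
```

Because there's exactly one group, `findall` drops the full match and keeps group 1 from each hit.

['sp', 'pg', '7', 'm', 'rze2n']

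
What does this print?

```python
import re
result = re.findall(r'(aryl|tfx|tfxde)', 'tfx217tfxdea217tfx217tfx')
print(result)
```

['tfx', 'tfx', 'tfx', 'tfx']

Alternation tries branches left to right and keeps the first one that lets the overall match succeed at that position.
Because there's exactly one group, `findall` drops the full match and keeps group 1 from each hit.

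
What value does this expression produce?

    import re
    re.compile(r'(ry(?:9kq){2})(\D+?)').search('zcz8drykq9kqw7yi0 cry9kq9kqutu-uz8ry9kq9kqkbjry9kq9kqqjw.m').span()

The pattern matches the literal 'ry', then the literal '9kq' repeated 2 times (captured); then one or more of a non-digit (lazy) (captured).
`search` walks the string left to right and returns the first match it finds.
The match spans [19:28] → 'ry9kq9kqu'.
Captured: group 1 = 'ry9kq9kq', group 2 = 'u'.

(19, 28)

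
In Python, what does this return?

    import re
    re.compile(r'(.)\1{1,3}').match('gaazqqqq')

None

With `match`, the pattern is implicitly anchored at the beginning.
Here the pattern fails at index 0, so the call returns None.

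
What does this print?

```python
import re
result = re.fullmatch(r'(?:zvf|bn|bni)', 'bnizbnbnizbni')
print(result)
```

For `fullmatch`, every character of the input must be accounted for by the pattern.
Here the string isn't matched end-to-end, so the call returns None.

None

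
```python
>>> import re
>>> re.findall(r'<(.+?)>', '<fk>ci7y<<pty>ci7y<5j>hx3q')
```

['fk', '<pty', '5j']

One capturing group, so `findall` returns just the captured substring from each match — 3 in all.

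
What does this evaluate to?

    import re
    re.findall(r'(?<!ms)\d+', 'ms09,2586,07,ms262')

['9', '2586', '07', '62']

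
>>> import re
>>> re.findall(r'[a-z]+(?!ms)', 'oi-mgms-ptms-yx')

['oi', 'mgms', 'ptms', 'yx']

The negative lookaround is zero-width — it rules out positions where the adjacent text would match, without consuming anything.
Walking the string: at [0:2] → 'oi'; at [3:7] → 'mgms'; at [8:12] → 'ptms'; at [13:15] → 'yx'.
Since nothing is captured, `findall` lists the 4 matched substrings directly.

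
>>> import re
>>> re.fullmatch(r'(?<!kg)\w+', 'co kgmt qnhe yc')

The negative lookaround is zero-width — it rules out positions where the adjacent text would match, without consuming anything.
For `fullmatch`, every character of the input must be accounted for by the pattern.
Here the string isn't matched end-to-end, so the call returns None.

None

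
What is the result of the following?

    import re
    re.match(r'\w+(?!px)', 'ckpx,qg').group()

The negative lookaround is zero-width — it rules out positions where the adjacent text would match, without consuming anything.
`re.match` only tries the pattern at the start of the string.
The match spans [0:4] → 'ckpx'.

'ckpx'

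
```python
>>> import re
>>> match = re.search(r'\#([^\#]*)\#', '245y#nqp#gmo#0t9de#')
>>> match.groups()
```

('nqp',)

Unlike `match`, `search` isn't anchored — it looks for the pattern anywhere in the string.
The match spans [4:9] → '#nqp#'.
Captured: group 1 = 'nqp'.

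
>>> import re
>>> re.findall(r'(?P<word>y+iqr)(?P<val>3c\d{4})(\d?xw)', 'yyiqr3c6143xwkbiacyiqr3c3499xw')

[('yyiqr', '3c6143', 'xw'), ('yiqr', '3c3499', 'xw')]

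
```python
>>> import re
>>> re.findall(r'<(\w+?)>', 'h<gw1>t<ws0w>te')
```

`findall` collects group 1 from each match (2 total).

['gw1', 'ws0w']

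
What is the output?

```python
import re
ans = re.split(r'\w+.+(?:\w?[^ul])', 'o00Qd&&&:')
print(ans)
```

['', '']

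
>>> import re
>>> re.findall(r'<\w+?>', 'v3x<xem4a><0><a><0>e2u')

Scanning left to right: at [3:10] → '<xem4a>'; at [10:13] → '<0>'; at [13:16] → '<a>'; at [16:19] → '<0>'.
`findall` yields the raw match text (4 of them) because the pattern has no groups.

['<xem4a>', '<0>', '<a>', '<0>']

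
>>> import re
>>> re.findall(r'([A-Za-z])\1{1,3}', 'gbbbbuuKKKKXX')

['b', 'u', 'K', 'X']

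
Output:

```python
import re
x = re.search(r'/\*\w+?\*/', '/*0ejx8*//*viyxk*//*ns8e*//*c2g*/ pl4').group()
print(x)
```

/*0ejx8*/

`re.search` tries every starting position until one works.
The match spans [0:9] → '/*0ejx8*/'.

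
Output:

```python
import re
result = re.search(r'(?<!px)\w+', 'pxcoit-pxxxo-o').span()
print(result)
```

(0, 6)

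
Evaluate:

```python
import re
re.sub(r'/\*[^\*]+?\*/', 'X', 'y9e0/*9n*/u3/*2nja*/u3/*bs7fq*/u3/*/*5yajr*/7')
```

'y9e0Xu3Xu3Xu3/*X7'

`sub` substitutes 'X' at each match site.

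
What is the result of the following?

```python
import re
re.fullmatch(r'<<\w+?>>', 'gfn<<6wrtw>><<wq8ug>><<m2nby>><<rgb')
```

None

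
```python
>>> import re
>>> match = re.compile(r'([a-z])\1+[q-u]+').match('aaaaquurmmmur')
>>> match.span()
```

`re.match` only tries the pattern at the start of the string.
The match spans [0:8] → 'aaaaquur'.

(0, 8)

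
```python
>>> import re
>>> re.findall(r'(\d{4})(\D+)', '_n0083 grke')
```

[('0083', ' grke')]

This matches exactly 4 of a digit (captured); then one or more of a non-digit (captured).
Scanning left to right: at [2:11] match '0083 grke', groups = ('0083', ' grke').
2 groups means the one result is a tuple of 2 captured strings — 1 here.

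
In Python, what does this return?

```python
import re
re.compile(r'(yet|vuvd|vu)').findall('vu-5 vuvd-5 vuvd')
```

['vu', 'vuvd', 'vuvd']

Branches in `(...|...)` are attempted left-to-right; the first branch that allows the whole pattern to succeed is taken.
Because there's exactly one group, `findall` drops the full match and keeps group 1 from each hit.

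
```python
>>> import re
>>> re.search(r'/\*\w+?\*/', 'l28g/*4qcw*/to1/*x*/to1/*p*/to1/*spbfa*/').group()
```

'/*4qcw*/'

`re.search` tries every starting position until one works.
The match spans [4:12] → '/*4qcw*/'.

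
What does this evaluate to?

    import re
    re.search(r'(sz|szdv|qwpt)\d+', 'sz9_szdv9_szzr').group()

`re.search` scans for the first position where the pattern succeeds.
The match spans [0:3] → 'sz9'.
Captured: group 1 = 'sz'.

'sz9'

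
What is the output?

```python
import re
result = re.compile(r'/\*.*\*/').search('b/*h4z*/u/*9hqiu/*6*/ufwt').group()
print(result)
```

The match spans [1:21] → '/*h4z*/u/*9hqiu/*6*/'.

/*h4z*/u/*9hqiu/*6*/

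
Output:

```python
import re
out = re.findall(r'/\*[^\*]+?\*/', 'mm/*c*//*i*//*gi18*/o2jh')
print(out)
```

['/*c*/', '/*i*/', '/*gi18*/']

Matches: at [2:7] → '/*c*/'; at [7:12] → '/*i*/'; at [12:20] → '/*gi18*/'.
No capturing groups, so `findall` returns the 3 full match strings.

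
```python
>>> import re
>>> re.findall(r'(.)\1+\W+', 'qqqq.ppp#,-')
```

['q', 'p']

`\1` is not a pattern — it's the concrete string captured by group 1, re-applied verbatim.
Walking the string: at [0:5] match 'qqqq.', group 1 = 'q'; at [5:11] match 'ppp#,-', group 1 = 'p'.
Because there's exactly one group, `findall` drops the full match and keeps group 1 from each hit.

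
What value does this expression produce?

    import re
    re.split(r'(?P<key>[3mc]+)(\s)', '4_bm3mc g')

The group in the pattern means `split` returns the separators' captures alongside the pieces.

['4_b', 'm3mc', ' ', 'g']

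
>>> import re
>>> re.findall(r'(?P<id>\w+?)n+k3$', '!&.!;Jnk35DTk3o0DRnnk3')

The pattern matches one or more of a word character (lazy) (captured as 'id'); then one or more of the literal 'n', then the literal 'k3'; then anchored at the end.
Because the quantifier is non-greedy, it stops expanding at the earliest point where the rest of the pattern can succeed.
Scanning left to right: at [5:22] match 'Jnk35DTk3o0DRnnk3', group 1 = 'Jnk35DTk3o0DR'.
One capturing group, so `findall` returns just the captured substring from the one match — 1 in all.

['Jnk35DTk3o0DR']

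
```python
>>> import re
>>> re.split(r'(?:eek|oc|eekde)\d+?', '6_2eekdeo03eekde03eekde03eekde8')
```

Matches to split on: at [11:17] → 'eekde0'; at [18:24] → 'eekde0'; at [25:31] → 'eekde8'.
The string is cut at each match, leaving 4 pieces.

['6_2eekdeo03', '3', '3', '']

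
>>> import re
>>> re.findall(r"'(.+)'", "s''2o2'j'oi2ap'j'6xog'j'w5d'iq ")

Scanning left to right: at [1:28] match "''2o2'j'oi2ap'j'6xog'j'w5d'", group 1 = "'2o2'j'oi2ap'j'6xog'j'w5d".
Because there's exactly one group, `findall` drops the full match and keeps group 1 from the one hit.

["'2o2'j'oi2ap'j'6xog'j'w5d"]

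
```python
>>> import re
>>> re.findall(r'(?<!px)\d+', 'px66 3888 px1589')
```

`(?!…)`/`(?<!…)` only lets a position through if the neighbouring text does NOT match; no characters are consumed.
Matches: at [3:4] → '6'; at [5:9] → '3888'; at [13:16] → '589'.
`findall` yields the raw match text (3 of them) because the pattern has no groups.

['6', '3888', '589']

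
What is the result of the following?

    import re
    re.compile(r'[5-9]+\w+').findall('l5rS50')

Pattern: one or more of a character in [5-9]; then one or more of a word character.
No capturing groups, so `findall` returns the 1 full match string.

['5rS50']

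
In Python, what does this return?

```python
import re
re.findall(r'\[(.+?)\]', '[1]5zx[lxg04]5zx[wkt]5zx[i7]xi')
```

The `?` after the quantifier makes it lazy — it takes as little as possible before letting the rest of the pattern try.
Scanning left to right: at [0:3] match '[1]', group 1 = '1'; at [6:13] match '[lxg04]', group 1 = 'lxg04'; at [16:21] match '[wkt]', group 1 = 'wkt'; at [24:28] match '[i7]', group 1 = 'i7'.
Because there's exactly one group, `findall` drops the full match and keeps group 1 from each hit.

['1', 'lxg04', 'wkt', 'i7']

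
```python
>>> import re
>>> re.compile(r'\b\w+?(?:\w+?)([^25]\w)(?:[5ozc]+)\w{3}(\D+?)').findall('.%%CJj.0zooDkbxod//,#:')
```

The `?` after the quantifier makes it lazy — it takes as little as possible before letting the rest of the pattern try.
`findall` packs the 2 group values into a tuple for every match.

[('.0', 'x')]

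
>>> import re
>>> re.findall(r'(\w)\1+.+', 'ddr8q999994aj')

['d']

`\1` has to match the exact text group 1 already captured.
Matches: at [0:13] match 'ddr8q999994aj', group 1 = 'd'.
Because there's exactly one group, `findall` drops the full match and keeps group 1 from the one hit.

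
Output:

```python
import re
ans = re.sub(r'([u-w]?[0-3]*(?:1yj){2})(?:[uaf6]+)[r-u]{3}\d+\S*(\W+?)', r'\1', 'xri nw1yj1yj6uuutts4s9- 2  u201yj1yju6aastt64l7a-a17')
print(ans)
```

xri nw1yj1yj2  u201yj1yja17

`\1` in the replacement pulls in group 1's text for each match.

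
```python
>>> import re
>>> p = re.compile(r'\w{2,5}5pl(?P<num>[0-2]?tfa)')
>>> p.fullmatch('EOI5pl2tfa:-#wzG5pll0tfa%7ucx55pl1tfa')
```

This matches 2 to 5 of a word character, then the literal '5pl'; then optionally a character in [0-2], then the literal 'tfa' (captured as 'num').
`fullmatch` succeeds only if the pattern covers the string from start to end.
Here there's no way to consume every character, so the call returns None.

None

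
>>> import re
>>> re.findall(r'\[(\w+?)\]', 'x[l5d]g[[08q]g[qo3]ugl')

['l5d', '08q', 'qo3']

Matches: at [1:6] match '[l5d]', group 1 = 'l5d'; at [8:13] match '[08q]', group 1 = '08q'; at [14:19] match '[qo3]', group 1 = 'qo3'.
`findall` collects group 1 from each match (3 total).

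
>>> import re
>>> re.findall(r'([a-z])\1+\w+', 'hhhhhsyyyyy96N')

`\1` has to match the exact text group 1 already captured.
Matches: at [0:14] match 'hhhhhsyyyyy96N', group 1 = 'h'.
Because there's exactly one group, `findall` drops the full match and keeps group 1 from the one hit.

['h']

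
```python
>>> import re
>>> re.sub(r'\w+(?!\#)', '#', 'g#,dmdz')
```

'g#,#'

Because the assertion is negative and zero-width, positions next to the forbidden text are skipped.
Every occurrence is swapped for '#'.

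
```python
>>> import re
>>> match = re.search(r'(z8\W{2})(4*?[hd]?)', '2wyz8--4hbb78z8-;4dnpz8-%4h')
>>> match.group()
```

'z8--'

The pattern matches the literal 'z8', then exactly 2 of a non-word character (captured); then zero or more of the literal '4' (lazy), then optionally one of [hd] (captured).
Lazy quantifiers expand one character at a time until the remainder of the pattern can match.
`re.search` scans for the first position where the pattern succeeds.
The match spans [3:7] → 'z8--'.
Captured: group 1 = 'z8--', group 2 = ''.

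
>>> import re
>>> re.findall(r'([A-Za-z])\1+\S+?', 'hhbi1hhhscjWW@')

`\1` has to match the exact text group 1 already captured.
One capturing group, so `findall` returns just the captured substring from each match — 3 in all.

['h', 'h', 'W']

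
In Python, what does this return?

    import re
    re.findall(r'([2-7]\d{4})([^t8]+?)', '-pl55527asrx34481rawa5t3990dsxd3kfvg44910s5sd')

The pattern matches a character in [2-7], then exactly 4 of a digit (captured); then one or more of any character except [t8] (lazy) (captured).
A non-greedy quantifier consumes as few characters as it can — just enough that the remainder of the pattern still matches from where it stops; whatever follows it matches normally.
Scanning left to right: at [3:9] match '55527a', groups = ('55527', 'a'); at [12:18] match '34481r', groups = ('34481', 'r'); at [36:42] match '44910s', groups = ('44910', 's').
`findall` packs the 2 group values into a tuple for every match.

[('55527', 'a'), ('34481', 'r'), ('44910', 's')]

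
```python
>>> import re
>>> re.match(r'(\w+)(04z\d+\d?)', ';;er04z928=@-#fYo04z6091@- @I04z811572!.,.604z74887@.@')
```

None

Pattern: one or more of a word character (captured); then the literal '04z', then one or more of a digit, then optionally a digit (captured).
`re.match` only tries the pattern at the start of the string.
Here the string doesn't start with a match, so the call returns None.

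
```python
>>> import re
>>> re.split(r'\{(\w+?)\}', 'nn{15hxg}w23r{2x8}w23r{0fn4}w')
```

['nn', '15hxg', 'w23r', '2x8', 'w23r', '0fn4', 'w']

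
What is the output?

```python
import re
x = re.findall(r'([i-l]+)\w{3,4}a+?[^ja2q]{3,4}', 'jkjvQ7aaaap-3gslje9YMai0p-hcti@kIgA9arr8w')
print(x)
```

['jkj', 'lj', 'k']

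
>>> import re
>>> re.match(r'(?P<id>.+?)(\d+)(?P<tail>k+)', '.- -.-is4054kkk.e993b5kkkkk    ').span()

(0, 15)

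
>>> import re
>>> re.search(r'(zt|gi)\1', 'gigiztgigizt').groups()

A backreference is literal: `\1` must see the identical characters the first group matched.
`re.search` tries every starting position until one works.
The match spans [0:4] → 'gigi'.
Captured: group 1 = 'gi'.

('gi',)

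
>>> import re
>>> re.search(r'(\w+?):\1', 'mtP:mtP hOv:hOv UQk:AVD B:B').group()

`\1` is not a pattern — it's the concrete string captured by group 1, re-applied verbatim.
`re.search` scans for the first position where the pattern succeeds.
The match spans [0:7] → 'mtP:mtP'.
Captured: group 1 = 'mtP'.

'mtP:mtP'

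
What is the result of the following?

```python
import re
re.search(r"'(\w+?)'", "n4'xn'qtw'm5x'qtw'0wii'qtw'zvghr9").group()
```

"'xn'"

The match spans [2:6] → "'xn'".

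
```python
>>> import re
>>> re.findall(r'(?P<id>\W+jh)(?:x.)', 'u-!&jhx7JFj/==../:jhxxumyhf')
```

['-!&jh', '/==../:jh']

This matches one or more of a non-word character, then the literal 'jh' (captured as 'id'); then a literal 'x', then any character (non-capturing group).
With a single group, `findall` returns only what that group captured — 2 items.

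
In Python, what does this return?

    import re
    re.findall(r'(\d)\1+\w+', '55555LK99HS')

['5']

The backreference `\1` re-matches whatever the first group consumed, character for character.
`findall` collects group 1 from the one match (1 total).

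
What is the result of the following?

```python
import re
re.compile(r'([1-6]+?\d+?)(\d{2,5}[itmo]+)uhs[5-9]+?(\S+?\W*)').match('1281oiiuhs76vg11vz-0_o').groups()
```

('12', '81oii', '6')

Pattern: one or more of a character in [1-6] (lazy), then one or more of a digit (lazy) (captured); then 2 to 5 of a digit, then one or more of one of [itmo] (captured); then the literal 'uhs', then one or more of a character in [5-9] (lazy); then one or more of a non-whitespace character (lazy), then zero or more of a non-word character (captured).
Lazy quantifiers expand one character at a time until the remainder of the pattern can match.
`match` is anchored at position 0; if the pattern doesn't fit there, it returns None.
The match spans [0:12] → '1281oiiuhs76'.
Captured: group 1 = '12', group 2 = '81oii', group 3 = '6'.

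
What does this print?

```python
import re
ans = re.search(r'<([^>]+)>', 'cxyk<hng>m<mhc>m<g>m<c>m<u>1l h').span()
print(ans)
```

(4, 9)

The match spans [4:9] → '<hng>'.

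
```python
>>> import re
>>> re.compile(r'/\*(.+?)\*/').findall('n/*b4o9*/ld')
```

['b4o9']

Scanning left to right: at [1:9] match '/*b4o9*/', group 1 = 'b4o9'.
`findall` collects group 1 from the one match (1 total).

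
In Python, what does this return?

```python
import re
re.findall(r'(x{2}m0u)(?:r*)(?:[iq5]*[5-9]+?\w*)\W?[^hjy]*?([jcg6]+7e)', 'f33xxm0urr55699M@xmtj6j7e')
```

[('xxm0u', 'j6j7e')]

This matches exactly 2 of the literal 'x', then the literal 'm0u' (captured); then zero or more of a literal 'r' (non-capturing group); then zero or more of one of [iq5], then one or more of a character in [5-9] (lazy), then zero or more of a word character (non-capturing group); then optionally a non-word character, then zero or more of any character except [hjy] (lazy); then one or more of one of [jcg6], then the literal '7e' (captured).
Matches: at [3:25] match 'xxm0urr55699M@xmtj6j7e', groups = ('xxm0u', 'j6j7e').
2 groups means the one result is a tuple of 2 captured strings — 1 here.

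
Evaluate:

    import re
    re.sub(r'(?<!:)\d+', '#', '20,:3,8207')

'#,:3,#'

The negative lookahead/lookbehind blocks any match where the forbidden context is present.
Matches: at [0:2] → '20'; at [6:10] → '8207'.
Each match is replaced by '#'.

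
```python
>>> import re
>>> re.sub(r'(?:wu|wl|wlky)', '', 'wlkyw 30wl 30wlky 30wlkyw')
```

Alternation tries branches left to right and keeps the first one that lets the overall match succeed at that position.
Matches: at [0:2] → 'wl'; at [8:10] → 'wl'; at [13:15] → 'wl'; at [20:22] → 'wl'.
Every occurrence is swapped for ''.

'kyw 30 30ky 30kyw'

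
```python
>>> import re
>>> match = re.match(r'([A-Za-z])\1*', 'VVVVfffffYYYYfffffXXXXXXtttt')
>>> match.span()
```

(0, 4)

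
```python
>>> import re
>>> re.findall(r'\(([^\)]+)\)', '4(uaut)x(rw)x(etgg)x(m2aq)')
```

Scanning left to right: at [1:7] match '(uaut)', group 1 = 'uaut'; at [8:12] match '(rw)', group 1 = 'rw'; at [13:19] match '(etgg)', group 1 = 'etgg'; at [20:26] match '(m2aq)', group 1 = 'm2aq'.
One capturing group, so `findall` returns just the captured substring from each match — 4 in all.

['uaut', 'rw', 'etgg', 'm2aq']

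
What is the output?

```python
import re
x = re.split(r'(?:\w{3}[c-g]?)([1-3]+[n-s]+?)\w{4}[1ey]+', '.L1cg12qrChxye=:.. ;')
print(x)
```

['.', '12q', '=:.. ;']

Pattern: exactly 3 of a word character, then optionally a character in [c-g] (non-capturing group); then one or more of a character in [1-3], then one or more of a character in [n-s] (lazy) (captured); then exactly 4 of a word character, then one or more of one of [1ey].
With a capturing group present, the delimiter's captured portion is kept in the result list.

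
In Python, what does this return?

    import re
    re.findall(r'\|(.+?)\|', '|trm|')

One capturing group, so `findall` returns just the captured substring from the one match — 1 in all.

['trm']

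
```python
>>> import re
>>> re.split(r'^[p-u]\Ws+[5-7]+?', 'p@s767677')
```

Pattern: anchored at the start of the string; then a character in [p-u], then a non-word character, then one or more of a literal 's'; then one or more of a character in [5-7] (lazy).
Matches to split on: at [0:4] → 'p@s7'.
`split` removes every match and returns the 2 fragments in between.

['', '67677']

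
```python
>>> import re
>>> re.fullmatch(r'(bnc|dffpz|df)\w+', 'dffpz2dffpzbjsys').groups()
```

('dffpz',)

Alternation isn't longest-match — the leftmost alternative that fits at this position is chosen.
`re.fullmatch` requires the pattern to consume the entire string.
The match spans [0:16] → 'dffpz2dffpzbjsys'.
Captured: group 1 = 'dffpz'.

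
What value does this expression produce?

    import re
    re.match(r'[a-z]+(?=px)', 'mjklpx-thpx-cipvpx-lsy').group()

'mjkl'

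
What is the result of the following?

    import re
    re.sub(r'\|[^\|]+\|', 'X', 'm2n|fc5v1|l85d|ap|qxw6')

'm2nXl85dXqxw6'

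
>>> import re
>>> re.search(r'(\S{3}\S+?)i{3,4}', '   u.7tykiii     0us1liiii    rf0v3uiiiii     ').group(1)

This matches exactly 3 of a non-whitespace character, then one or more of a non-whitespace character (lazy) (captured); then 3 to 4 of a literal 'i'.
`search` walks the string left to right and returns the first match it finds.
The match spans [3:12] → 'u.7tykiii'.
Captured: group 1 = 'u.7tyk'.

'u.7tyk'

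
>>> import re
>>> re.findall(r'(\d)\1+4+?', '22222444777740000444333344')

A backreference is literal: `\1` must see the identical characters the first group matched.
Walking the string: at [0:6] match '222224', group 1 = '2'; at [8:13] match '77774', group 1 = '7'; at [13:18] match '00004', group 1 = '0'; at [20:25] match '33334', group 1 = '3'.
Because there's exactly one group, `findall` drops the full match and keeps group 1 from each hit.

['2', '7', '0', '3']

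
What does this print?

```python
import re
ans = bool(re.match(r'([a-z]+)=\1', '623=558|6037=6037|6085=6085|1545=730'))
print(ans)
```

False

`\1` is not a pattern — it's the concrete string captured by group 1, re-applied verbatim.
`match` is anchored at position 0; if the pattern doesn't fit there, it returns None.
Here position 0 doesn't satisfy it, so the call returns None, and `bool(None)` is False.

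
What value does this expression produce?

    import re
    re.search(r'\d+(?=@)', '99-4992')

None

Because the assertion is zero-width, the text it checks is not consumed and won't appear in the result.
Here no position works, so the call returns None.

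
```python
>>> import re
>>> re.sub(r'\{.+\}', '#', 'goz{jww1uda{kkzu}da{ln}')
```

'goz#'

Matches: at [3:23] → '{jww1uda{kkzu}da{ln}'.
Each match is replaced by '#'.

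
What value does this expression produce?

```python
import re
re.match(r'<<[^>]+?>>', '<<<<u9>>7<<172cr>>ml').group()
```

'<<<<u9>>'

`re.match` won't scan ahead — the pattern has to work from the very first character.
The match spans [0:8] → '<<<<u9>>'.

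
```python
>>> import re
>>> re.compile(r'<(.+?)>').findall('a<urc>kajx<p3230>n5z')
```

['urc', 'p3230']

Because the quantifier is non-greedy, it stops expanding at the earliest point where the rest of the pattern can succeed.
Because there's exactly one group, `findall` drops the full match and keeps group 1 from each hit.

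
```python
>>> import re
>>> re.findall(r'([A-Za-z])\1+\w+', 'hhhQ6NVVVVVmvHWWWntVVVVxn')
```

['h']

After group 1 captures some text, `\1` only succeeds where that same text appears again.
Because there's exactly one group, `findall` drops the full match and keeps group 1 from the one hit.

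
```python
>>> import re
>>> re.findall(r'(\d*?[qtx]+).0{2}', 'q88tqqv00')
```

The pattern matches zero or more of a digit (lazy), then one or more of one of [qtx] (captured); then any character, then exactly 2 of a literal '0'.
`findall` collects group 1 from the one match (1 total).

['88tqq']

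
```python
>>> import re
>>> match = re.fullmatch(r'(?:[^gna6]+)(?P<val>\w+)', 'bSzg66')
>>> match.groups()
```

The pattern matches one or more of any character except [gna6] (non-capturing group); then one or more of a word character (captured as 'val').
For `fullmatch`, every character of the input must be accounted for by the pattern.
The match spans [0:6] → 'bSzg66'.
Captured: group 1 = 'g66'.

('g66',)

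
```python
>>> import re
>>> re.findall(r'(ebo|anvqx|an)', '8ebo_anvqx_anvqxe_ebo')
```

['ebo', 'anvqx', 'anvqx', 'ebo']

Alternation isn't longest-match — the leftmost alternative that fits at this position is chosen.
Scanning left to right: at [1:4] match 'ebo', group 1 = 'ebo'; at [5:10] match 'anvqx', group 1 = 'anvqx'; at [11:16] match 'anvqx', group 1 = 'anvqx'; at [18:21] match 'ebo', group 1 = 'ebo'.
With a single group, `findall` returns only what that group captured — 4 items.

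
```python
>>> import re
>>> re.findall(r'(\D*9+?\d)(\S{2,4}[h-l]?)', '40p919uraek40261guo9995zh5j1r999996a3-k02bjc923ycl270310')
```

Pattern: zero or more of a non-digit, then one or more of a literal '9' (lazy), then a digit (captured); then 2 to 4 of a non-whitespace character, then optionally a character in [h-l] (captured).
A `+?`/`*?`/`{m,n}?` starts at its minimum and grows only as far as needed for what follows to match.
Walking the string: at [2:9] match 'p919ura', groups = ('p91', '9ura'); at [16:25] match 'guo9995zh', groups = ('guo99', '95zh'); at [28:35] match 'r999996', groups = ('r99', '9996'); at [41:50] match 'bjc923ycl', groups = ('bjc92', '3ycl').
Multiple groups make `findall` return tuples — one 2-tuple for each match.

[('p91', '9ura'), ('guo99', '95zh'), ('r99', '9996'), ('bjc92', '3ycl')]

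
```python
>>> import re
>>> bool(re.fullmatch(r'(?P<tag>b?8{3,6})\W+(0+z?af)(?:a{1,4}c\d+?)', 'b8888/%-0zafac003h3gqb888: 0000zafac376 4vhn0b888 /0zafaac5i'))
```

This matches optionally a literal 'b', then 3 to 6 of the literal '8' (captured as 'tag'); then one or more of a non-word character; then one or more of the literal '0', then optionally a literal 'z', then the literal 'af' (captured); then 1 to 4 of a literal 'a', then the literal 'c', then one or more of a digit (lazy) (non-capturing group).
`re.fullmatch` is like wrapping the pattern in `^…$` (in single-line mode).
Here there's no way to consume every character, so the call returns None, and `bool(None)` is False.

False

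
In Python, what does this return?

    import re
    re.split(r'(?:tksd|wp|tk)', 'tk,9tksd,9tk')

['', ',9', ',9', '']

Alternation tries branches left to right and keeps the first one that lets the overall match succeed at that position.
Splitting on the pattern gives 4 pieces.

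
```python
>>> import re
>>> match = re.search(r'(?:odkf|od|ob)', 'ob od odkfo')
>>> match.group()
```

'ob'

The match spans [0:2] → 'ob'.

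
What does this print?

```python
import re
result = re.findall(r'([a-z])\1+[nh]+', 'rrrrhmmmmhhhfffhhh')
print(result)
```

['r', 'm', 'f']

`\1` is not a pattern — it's the concrete string captured by group 1, re-applied verbatim.
Because there's exactly one group, `findall` drops the full match and keeps group 1 from each hit.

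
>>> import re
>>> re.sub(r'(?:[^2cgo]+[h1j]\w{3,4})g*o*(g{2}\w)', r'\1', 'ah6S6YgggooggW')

'ggW'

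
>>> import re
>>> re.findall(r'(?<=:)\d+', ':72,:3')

['72', '3']

The positive lookaround only admits positions where the adjacent text matches; those characters stay outside the span.
With no groups in the pattern, `findall` gives back each whole match — 2 here.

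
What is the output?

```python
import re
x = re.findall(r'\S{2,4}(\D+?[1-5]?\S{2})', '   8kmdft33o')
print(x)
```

Pattern: 2 to 4 of a non-whitespace character; then one or more of a non-digit (lazy), then optionally a character in [1-5], then exactly 2 of a non-whitespace character (captured).
`findall` collects group 1 from the one match (1 total).

['ft3']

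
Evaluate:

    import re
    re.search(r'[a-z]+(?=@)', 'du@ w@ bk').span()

(0, 2)

Lookahead/lookbehind check context without consuming it, so the matched span excludes the asserted characters.
The match spans [0:2] → 'du'.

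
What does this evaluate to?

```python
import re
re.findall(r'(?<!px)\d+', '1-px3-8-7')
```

Because the assertion is negative and zero-width, positions next to the forbidden text are skipped.
Since nothing is captured, `findall` lists the 3 matched substrings directly.

['1', '8', '7']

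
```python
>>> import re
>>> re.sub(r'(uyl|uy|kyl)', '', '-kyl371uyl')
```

'-371'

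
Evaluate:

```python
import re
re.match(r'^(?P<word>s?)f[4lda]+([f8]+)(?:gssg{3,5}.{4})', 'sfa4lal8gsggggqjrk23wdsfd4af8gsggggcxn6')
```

None

Pattern: anchored at the start of the string; then optionally a literal 's' (captured as 'word'); then a literal 'f', then one or more of one of [4lda]; then one or more of one of [f8] (captured); then the literal 'gss', then 3 to 5 of the literal 'g', then exactly 4 of any character (non-capturing group).
`match` is anchored at position 0; if the pattern doesn't fit there, it returns None.
Here the string doesn't start with a match, so the call returns None.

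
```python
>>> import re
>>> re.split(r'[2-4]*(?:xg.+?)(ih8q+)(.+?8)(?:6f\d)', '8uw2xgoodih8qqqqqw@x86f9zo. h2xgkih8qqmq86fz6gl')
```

['8uw', 'ih8qqqqq', 'w@x8', 'zo. h2xgkih8qqmq86fz6gl']

Pattern: zero or more of a character in [2-4]; then the literal 'xg', then one or more of any character (lazy) (non-capturing group); then the literal 'ih8', then one or more of the literal 'q' (captured); then one or more of any character (lazy), then a literal '8' (captured); then the literal '6f', then a digit (non-capturing group).
Matches to split on: at [3:24] → '2xgoodih8qqqqqw@x86f9'.
With a capturing group present, the delimiter's captured portion is kept in the result list.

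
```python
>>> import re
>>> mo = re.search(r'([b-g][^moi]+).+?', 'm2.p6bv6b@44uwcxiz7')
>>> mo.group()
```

Pattern: a character in [b-g], then one or more of any character except [moi] (captured); then one or more of any character (lazy).
The `?` after the quantifier makes it lazy — it takes as little as possible before letting the rest of the pattern try.
`re.search` tries every starting position until one works.
The match spans [5:17] → 'bv6b@44uwcxi'.
Captured: group 1 = 'bv6b@44uwcx'.

'bv6b@44uwcxi'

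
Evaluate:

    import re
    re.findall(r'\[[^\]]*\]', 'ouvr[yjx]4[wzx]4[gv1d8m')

Scanning left to right: at [4:9] → '[yjx]'; at [10:15] → '[wzx]'.
`findall` yields the raw match text (2 of them) because the pattern has no groups.

['[yjx]', '[wzx]']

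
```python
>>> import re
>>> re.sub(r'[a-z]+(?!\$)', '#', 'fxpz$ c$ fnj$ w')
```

`(?!…)`/`(?<!…)` only lets a position through if the neighbouring text does NOT match; no characters are consumed.
`sub` substitutes '#' at each match site.

'#z$ c$ #j$ #'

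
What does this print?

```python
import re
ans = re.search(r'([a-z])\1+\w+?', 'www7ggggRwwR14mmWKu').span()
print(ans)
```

(0, 4)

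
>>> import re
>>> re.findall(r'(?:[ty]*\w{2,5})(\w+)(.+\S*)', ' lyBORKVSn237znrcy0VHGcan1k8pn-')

[('KVSn237znrcy0VHGcan1k8pn', '-')]

The pattern matches zero or more of one of [ty], then 2 to 5 of a word character (non-capturing group); then one or more of a word character (captured); then one or more of any character, then zero or more of a non-whitespace character (captured).
Scanning left to right: at [1:31] match 'lyBORKVSn237znrcy0VHGcan1k8pn-', groups = ('KVSn237znrcy0VHGcan1k8pn', '-').
2 groups means the one result is a tuple of 2 captured strings — 1 here.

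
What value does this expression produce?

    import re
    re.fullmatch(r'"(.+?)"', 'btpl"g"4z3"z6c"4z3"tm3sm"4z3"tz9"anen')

None

`re.fullmatch` is like wrapping the pattern in `^…$` (in single-line mode).
Here the pattern can't cover the whole string, so the call returns None.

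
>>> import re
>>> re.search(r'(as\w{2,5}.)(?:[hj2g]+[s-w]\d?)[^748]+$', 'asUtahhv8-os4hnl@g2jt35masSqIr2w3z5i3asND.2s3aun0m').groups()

('asSqIr',)

The match spans [24:50] → 'asSqIr2w3z5i3asND.2s3aun0m'.
Captured: group 1 = 'asSqIr'.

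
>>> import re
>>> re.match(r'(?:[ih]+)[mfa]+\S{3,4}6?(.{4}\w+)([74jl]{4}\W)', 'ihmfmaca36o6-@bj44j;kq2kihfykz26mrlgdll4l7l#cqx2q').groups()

Pattern: one or more of one of [ih] (non-capturing group); then one or more of one of [mfa], then 3 to 4 of a non-whitespace character, then optionally a literal '6'; then exactly 4 of any character, then one or more of a word character (captured); then exactly 4 of one of [74jl], then a non-word character (captured).
`re.match` only tries the pattern at the start of the string.
The match spans [0:20] → 'ihmfmaca36o6-@bj44j;'.
Captured: group 1 = 'o6-@b', group 2 = 'j44j;'.

('o6-@b', 'j44j;')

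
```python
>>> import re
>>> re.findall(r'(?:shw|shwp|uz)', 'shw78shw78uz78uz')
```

['shw', 'shw', 'uz', 'uz']

`findall` yields the raw match text (4 of them) because the pattern has no groups.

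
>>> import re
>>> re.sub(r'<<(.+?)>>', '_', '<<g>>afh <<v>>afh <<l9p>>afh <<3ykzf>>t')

The `?` after the quantifier makes it lazy — it takes as little as possible before letting the rest of the pattern try.
Matches: at [0:5] → '<<g>>'; at [9:14] → '<<v>>'; at [18:25] → '<<l9p>>'; at [29:38] → '<<3ykzf>>'.
Each match is replaced by '_'.

'_afh _afh _afh _t'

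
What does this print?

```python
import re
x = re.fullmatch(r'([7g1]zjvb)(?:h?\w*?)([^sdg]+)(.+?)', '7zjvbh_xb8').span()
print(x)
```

(0, 10)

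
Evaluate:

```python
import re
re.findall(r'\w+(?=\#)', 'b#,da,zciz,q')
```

['b']

The `(?=…)`/`(?<=…)` assertion just peeks at neighbouring text; it doesn't advance the match position.
Walking the string: at [0:1] → 'b'.
With no groups in the pattern, `findall` gives back each whole match — 1 here.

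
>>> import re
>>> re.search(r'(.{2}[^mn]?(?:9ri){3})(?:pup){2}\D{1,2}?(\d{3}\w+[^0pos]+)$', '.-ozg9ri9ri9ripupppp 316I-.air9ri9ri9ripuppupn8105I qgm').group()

'air9ri9ri9ripuppupn8105I qgm'

The match spans [27:55] → 'air9ri9ri9ripuppupn8105I qgm'.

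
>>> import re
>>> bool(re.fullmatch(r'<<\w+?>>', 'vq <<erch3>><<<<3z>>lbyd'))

`re.fullmatch` requires the pattern to consume the entire string.
Here the pattern can't cover the whole string, so the call returns None, and `bool(None)` is False.

False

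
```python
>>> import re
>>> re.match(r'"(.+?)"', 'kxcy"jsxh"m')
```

None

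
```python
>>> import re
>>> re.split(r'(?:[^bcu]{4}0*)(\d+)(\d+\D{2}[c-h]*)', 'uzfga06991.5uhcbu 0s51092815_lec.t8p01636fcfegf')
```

['uzfga06991.5uhcbu', '109281', '5_lec', '', '163', '6fcfegf', '']

This matches exactly 4 of any character except [bcu], then zero or more of a literal '0' (non-capturing group); then one or more of a digit (captured); then one or more of a digit, then exactly 2 of a non-digit, then zero or more of a character in [c-h] (captured).
Matches to split on: at [17:32] → ' 0s51092815_lec'; at [32:47] → '.t8p01636fcfegf'.
Because the pattern has a capturing group, `split` also inserts each captured text between the pieces.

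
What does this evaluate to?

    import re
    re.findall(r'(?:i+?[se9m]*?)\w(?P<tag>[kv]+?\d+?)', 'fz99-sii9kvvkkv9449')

['kvvkkv9']

Lazy quantifiers expand one character at a time until the remainder of the pattern can match.
Because there's exactly one group, `findall` drops the full match and keeps group 1 from the one hit.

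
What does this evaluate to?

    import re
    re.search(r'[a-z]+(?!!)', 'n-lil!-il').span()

The negative lookahead/lookbehind blocks any match where the forbidden context is present.
Unlike `match`, `search` isn't anchored — it looks for the pattern anywhere in the string.
The match spans [0:1] → 'n'.

(0, 1)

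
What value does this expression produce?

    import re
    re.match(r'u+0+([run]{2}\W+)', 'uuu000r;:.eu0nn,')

`match` is anchored at position 0; if the pattern doesn't fit there, it returns None.
Here the pattern fails at index 0, so the call returns None.

None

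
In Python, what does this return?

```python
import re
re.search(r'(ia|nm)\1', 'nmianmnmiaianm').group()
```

`\1` is not a pattern — it's the concrete string captured by group 1, re-applied verbatim.
Unlike `match`, `search` isn't anchored — it looks for the pattern anywhere in the string.
The match spans [4:8] → 'nmnm'.
Captured: group 1 = 'nm'.

'nmnm'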